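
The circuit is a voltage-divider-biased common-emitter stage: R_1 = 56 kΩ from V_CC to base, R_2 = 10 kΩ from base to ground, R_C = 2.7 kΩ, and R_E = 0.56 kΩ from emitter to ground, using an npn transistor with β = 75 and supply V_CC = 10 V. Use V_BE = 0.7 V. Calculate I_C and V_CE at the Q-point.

I_C ≈ 1.2 mA, V_CE ≈ 6.1 V

Thevenize the base divider: V_Th = V_CC·R_2/(R_1+R_2) = 10×10/66 = 1.52 V, R_Th = R_1‖R_2 = 8.48 kΩ.
Base-emitter loop: V_Th = I_B·R_Th + V_BE + (β+1)I_B·R_E, so I_B = (1.52 − 0.7) / (8.48 + 76×0.56) = 0.016 mA.
I_C = β·I_B = 75×0.016 = 1.2 mA, and I_E = (β+1)I_B = 1.21 mA.
V_CE = V_CC − I_C·R_C − I_E·R_E = 10 − 1.2×2.7 − 1.21×0.56 = 6.09 V.
V_CE = 6.09 V > 0.2 V confirms active-region operation.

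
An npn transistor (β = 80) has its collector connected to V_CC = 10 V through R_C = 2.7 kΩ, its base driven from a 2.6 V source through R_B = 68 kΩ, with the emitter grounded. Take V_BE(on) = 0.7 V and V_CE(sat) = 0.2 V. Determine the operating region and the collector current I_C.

active; I_C ≈ 2.2 mA

Assume active. Base-emitter loop: I_B = (V_BB − V_BE)/R_B = (2.6 − 0.7)/68 = 0.0279 mA.
I_C = β·I_B = 80×0.0279 = 2.24 mA.
V_CE = V_CC − I_C·R_C = 10 − 2.24×2.7 = 3.96 V > V_CE(sat), so the active-region assumption holds.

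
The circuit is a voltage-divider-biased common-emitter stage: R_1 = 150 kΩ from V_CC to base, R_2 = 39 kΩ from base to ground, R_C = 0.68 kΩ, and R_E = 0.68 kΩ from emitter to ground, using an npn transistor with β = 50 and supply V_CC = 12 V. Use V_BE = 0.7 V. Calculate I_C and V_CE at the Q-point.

I_C ≈ 1.4 mA, V_CE ≈ 10 V

Thevenize the base divider: V_Th = V_CC·R_2/(R_1+R_2) = 12×39/189 = 2.48 V, R_Th = R_1‖R_2 = 31 kΩ.
Base-emitter loop: V_Th = I_B·R_Th + V_BE + (β+1)I_B·R_E, so I_B = (2.48 − 0.7) / (31 + 51×0.68) = 0.0271 mA.
I_C = β·I_B = 50×0.0271 = 1.35 mA, and I_E = (β+1)I_B = 1.38 mA.
V_CE = V_CC − I_C·R_C − I_E·R_E = 12 − 1.35×0.68 − 1.38×0.68 = 10.1 V.
V_CE = 10.1 V > 0.2 V confirms active-region operation.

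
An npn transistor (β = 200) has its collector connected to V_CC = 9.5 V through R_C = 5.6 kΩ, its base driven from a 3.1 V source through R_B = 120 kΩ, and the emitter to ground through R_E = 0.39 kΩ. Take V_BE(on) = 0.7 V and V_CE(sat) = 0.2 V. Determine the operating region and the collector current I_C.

Assume active: I_B = (3.1 − 0.7)/(120 + 201×0.39) = 0.0121 mA, I_C = β·I_B = 2.42 mA.
Then V_CE = 9.5 − 2.42×5.6 − 2.43×0.39 = -5 V < 0.2 V — the active assumption fails.
Re-solve with V_CE = 0.2 V. KCL at the emitter: V_E/R_E = (V_BB−0.7−V_E)/R_B + (V_CC−0.2−V_E)/R_C, giving V_E = 0.611 V.
I_C = (V_CC − 0.2 − V_E)/R_C = (9.3 − 0.611)/5.6 = 1.55 mA.
Check: I_B = (2.4 − 0.611)/120 = 0.0149 mA, and β·I_B = 2.98 mA > I_C, confirming saturation.

saturation; I_C ≈ 1.6 mA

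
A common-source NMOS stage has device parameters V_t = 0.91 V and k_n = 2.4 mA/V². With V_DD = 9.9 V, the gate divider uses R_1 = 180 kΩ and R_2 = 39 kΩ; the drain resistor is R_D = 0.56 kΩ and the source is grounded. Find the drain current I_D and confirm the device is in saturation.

I_D ≈ 0.87 mA

V_G = V_DD·R_2/(R_1+R_2) = 9.9×39/219 = 1.76 V. With the source grounded, V_GS = V_G = 1.76 V.
Assume saturation: I_D = (k_n/2)(V_GS − V_t)² = (2.4/2)×(1.76 − 0.91)² = 1.2×0.853² = 0.873 mA.
V_DS = V_DD − I_D·R_D = 9.9 − 0.873×0.56 = 9.41 V.
Saturation requires V_DS ≥ V_GS − V_t = 0.853 V; 9.41 ≥ 0.853 ✓.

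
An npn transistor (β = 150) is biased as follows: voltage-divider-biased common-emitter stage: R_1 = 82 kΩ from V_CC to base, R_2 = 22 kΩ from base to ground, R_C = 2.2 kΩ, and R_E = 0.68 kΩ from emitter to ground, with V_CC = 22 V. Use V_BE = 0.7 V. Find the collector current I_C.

Thevenize the base divider: V_Th = V_CC·R_2/(R_1+R_2) = 22×22/104 = 4.65 V, R_Th = R_1‖R_2 = 17.3 kΩ.
Base-emitter loop: V_Th = I_B·R_Th + V_BE + (β+1)I_B·R_E, so I_B = (4.65 − 0.7) / (17.3 + 151×0.68) = 0.0329 mA.
I_C = β·I_B = 150×0.0329 = 4.94 mA, and I_E = (β+1)I_B = 4.97 mA.
V_CE = V_CC − I_C·R_C − I_E·R_E = 22 − 4.94×2.2 − 4.97×0.68 = 7.75 V.
V_CE = 7.75 V > 0.2 V confirms active-region operation.

I_C ≈ 4.9 mA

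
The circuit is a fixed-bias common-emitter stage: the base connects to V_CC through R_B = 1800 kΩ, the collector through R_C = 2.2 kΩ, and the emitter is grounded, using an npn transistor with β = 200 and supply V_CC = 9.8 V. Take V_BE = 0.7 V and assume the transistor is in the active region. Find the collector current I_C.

Base loop: V_CC = I_B·R_B + V_BE, so I_B = (9.8 − 0.7)/1800 kΩ = 0.00506 mA.
In the active region I_C = β·I_B = 200 × 0.00506 = 1.01 mA.
Collector loop: V_CE = V_CC − I_C·R_C = 9.8 − 1.01×2.2 = 7.58 V.
Since V_CE = 7.58 V > V_CE(sat) ≈ 0.2 V, the transistor is in the active region as assumed.

I_C ≈ 1 mA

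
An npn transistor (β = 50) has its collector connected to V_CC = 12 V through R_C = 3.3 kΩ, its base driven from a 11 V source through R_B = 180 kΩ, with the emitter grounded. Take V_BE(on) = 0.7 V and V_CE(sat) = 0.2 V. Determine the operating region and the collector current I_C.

Assume active. Base-emitter loop: I_B = (V_BB − V_BE)/R_B = (11 − 0.7)/180 = 0.0572 mA.
I_C = β·I_B = 50×0.0572 = 2.86 mA.
V_CE = V_CC − I_C·R_C = 12 − 2.86×3.3 = 2.56 V > V_CE(sat), so the active-region assumption holds.

active; I_C ≈ 2.9 mA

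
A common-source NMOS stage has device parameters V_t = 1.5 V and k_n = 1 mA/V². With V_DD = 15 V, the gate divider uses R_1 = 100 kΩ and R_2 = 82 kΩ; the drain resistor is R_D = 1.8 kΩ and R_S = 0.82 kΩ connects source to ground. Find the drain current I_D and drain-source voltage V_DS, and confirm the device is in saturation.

V_G = V_DD·R_2/(R_1+R_2) = 15×82/182 = 6.76 V.
Assume saturation: I_D = (k_n/2)(V_GS − V_t)² with V_GS = V_G − I_D·R_S = 6.76 − 0.82·I_D.
Substituting gives 0.336·I_D² − 5.31·I_D + 13.8 = 0, with roots I_D = 3.29 or 12.5 mA.
The root I_D = 12.5 mA gives V_GS = -3.5 V ≤ V_t, so take I_D = 3.29 mA.
Then V_GS = 4.06 V and V_DS = V_DD − I_D(R_D+R_S) = 15 − 3.29×2.62 = 6.39 V.
Saturation requires V_DS ≥ V_GS − V_t = 2.56 V; 6.39 ≥ 2.56 ✓.

I_D ≈ 3.3 mA, V_DS ≈ 6.4 V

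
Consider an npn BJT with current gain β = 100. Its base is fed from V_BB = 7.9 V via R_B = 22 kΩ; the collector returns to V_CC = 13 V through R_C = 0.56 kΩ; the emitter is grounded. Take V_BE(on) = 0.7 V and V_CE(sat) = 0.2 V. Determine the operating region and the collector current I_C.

Assume active: I_B = (7.9 − 0.7)/22 = 0.327 mA, giving I_C = β·I_B = 32.7 mA.
But then V_CE = 13 − 32.7×0.56 = -5.33 V < V_CE(sat) = 0.2 V — impossible in the active region.
So the transistor is saturated. With V_CE = 0.2 V, I_C = (V_CC − 0.2)/R_C = 12.8/0.56 = 22.9 mA.
Check: β·I_B = 32.7 mA > I_C = 22.9 mA, confirming saturation.

saturation; I_C ≈ 23 mA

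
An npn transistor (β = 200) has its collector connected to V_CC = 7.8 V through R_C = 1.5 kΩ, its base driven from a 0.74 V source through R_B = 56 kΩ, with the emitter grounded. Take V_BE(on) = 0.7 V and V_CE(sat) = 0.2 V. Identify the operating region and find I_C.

active; I_C ≈ 0.14 mA

Assume active. Base-emitter loop: I_B = (V_BB − V_BE)/R_B = (0.74 − 0.7)/56 = 0.000714 mA.
I_C = β·I_B = 200×0.000714 = 0.143 mA.
V_CE = V_CC − I_C·R_C = 7.8 − 0.143×1.5 = 7.59 V > V_CE(sat), so the active-region assumption holds.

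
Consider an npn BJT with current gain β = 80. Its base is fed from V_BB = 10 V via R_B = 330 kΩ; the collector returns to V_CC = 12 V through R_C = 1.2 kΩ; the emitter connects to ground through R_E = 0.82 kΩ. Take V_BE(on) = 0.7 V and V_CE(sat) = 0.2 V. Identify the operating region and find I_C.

Assume active. Base-emitter loop: I_B = (V_BB − V_BE)/(R_B + (β+1)R_E) = (10 − 0.7)/(330 + 81×0.82) = 0.0235 mA.
I_C = β·I_B = 80×0.0235 = 1.88 mA.
V_CE = V_CC − I_C·R_C − I_E·R_E = 12 − 1.88×1.2 − 1.9×0.82 = 8.19 V > V_CE(sat), so the active-region assumption holds.

active; I_C ≈ 1.9 mA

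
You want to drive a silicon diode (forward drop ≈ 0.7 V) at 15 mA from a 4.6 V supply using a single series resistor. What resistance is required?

R ≈ 0.26 kΩ

The resistor drops V_S − V_D = 4.6 − 0.7 = 3.9 V at 15 mA.
R = 3.9 V / 15 mA = 0.26 kΩ.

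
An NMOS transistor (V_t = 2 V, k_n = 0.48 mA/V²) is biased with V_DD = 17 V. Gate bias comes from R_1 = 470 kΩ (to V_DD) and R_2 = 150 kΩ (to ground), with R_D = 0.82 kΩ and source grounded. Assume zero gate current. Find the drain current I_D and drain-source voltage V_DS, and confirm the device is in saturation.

V_G = V_DD·R_2/(R_1+R_2) = 17×150/620 = 4.11 V. With the source grounded, V_GS = V_G = 4.11 V.
Assume saturation: I_D = (k_n/2)(V_GS − V_t)² = (0.48/2)×(4.11 − 2)² = 0.24×2.11² = 1.07 mA.
V_DS = V_DD − I_D·R_D = 17 − 1.07×0.82 = 16.1 V.
Saturation requires V_DS ≥ V_GS − V_t = 2.11 V; 16.1 ≥ 2.11 ✓.

I_D ≈ 1.1 mA, V_DS ≈ 16 V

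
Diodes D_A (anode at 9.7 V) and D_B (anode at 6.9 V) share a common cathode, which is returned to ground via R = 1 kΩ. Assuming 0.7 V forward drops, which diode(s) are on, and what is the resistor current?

Assume both conduct. Then node N would need to be at both 9.7−0.7 = 9 V and 6.9−0.7 = 6.2 V, which is impossible.
Assume only D_A conducts: V_N = 9.7 − 0.7 = 9 V, so I_R = 9/1 = 9 mA.
Check D_B: its anode-to-cathode voltage is 6.9 − 9 = -2.1 V < 0.7 V, so it is off. The assumption is consistent.

Only D_A conducts; I_R ≈ 9 mA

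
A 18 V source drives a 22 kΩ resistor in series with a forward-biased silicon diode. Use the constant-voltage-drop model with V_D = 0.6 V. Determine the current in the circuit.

I ≈ 0.79 mA

KVL around the loop: 18 = V_D + I·R = 0.6 + I × 22 kΩ.
So I = (18 − 0.6) / 22 kΩ = 17.4 / 22 = 0.791 mA.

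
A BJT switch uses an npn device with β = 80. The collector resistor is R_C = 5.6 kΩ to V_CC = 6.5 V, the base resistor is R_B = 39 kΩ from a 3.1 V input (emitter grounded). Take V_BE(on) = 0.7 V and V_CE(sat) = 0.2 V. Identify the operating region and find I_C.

Assume active: I_B = (3.1 − 0.7)/39 = 0.0615 mA, giving I_C = β·I_B = 4.92 mA.
But then V_CE = 6.5 − 4.92×5.6 = -21.1 V < V_CE(sat) = 0.2 V — impossible in the active region.
So the transistor is saturated. With V_CE = 0.2 V, I_C = (V_CC − 0.2)/R_C = 6.3/5.6 = 1.12 mA.
Check: β·I_B = 4.92 mA > I_C = 1.12 mA, confirming saturation.

saturation; I_C ≈ 1.1 mA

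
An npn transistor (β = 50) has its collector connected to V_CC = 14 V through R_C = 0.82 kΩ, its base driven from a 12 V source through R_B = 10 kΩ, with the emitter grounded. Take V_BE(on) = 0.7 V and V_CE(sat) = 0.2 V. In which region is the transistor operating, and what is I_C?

Assume active: I_B = (12 − 0.7)/10 = 1.13 mA, giving I_C = β·I_B = 56.5 mA.
But then V_CE = 14 − 56.5×0.82 = -32.3 V < V_CE(sat) = 0.2 V — impossible in the active region.
So the transistor is saturated. With V_CE = 0.2 V, I_C = (V_CC − 0.2)/R_C = 13.8/0.82 = 16.8 mA.
Check: β·I_B = 56.5 mA > I_C = 16.8 mA, confirming saturation.

saturation; I_C ≈ 17 mA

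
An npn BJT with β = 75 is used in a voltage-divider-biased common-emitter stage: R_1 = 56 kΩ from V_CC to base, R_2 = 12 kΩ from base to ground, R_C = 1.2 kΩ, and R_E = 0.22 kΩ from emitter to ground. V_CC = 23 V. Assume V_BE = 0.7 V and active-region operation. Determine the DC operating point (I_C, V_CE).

I_C ≈ 9.5 mA, V_CE ≈ 9.5 V

Thevenize the base divider: V_Th = V_CC·R_2/(R_1+R_2) = 23×12/68 = 4.06 V, R_Th = R_1‖R_2 = 9.88 kΩ.
Base-emitter loop: V_Th = I_B·R_Th + V_BE + (β+1)I_B·R_E, so I_B = (4.06 − 0.7) / (9.88 + 76×0.22) = 0.126 mA.
I_C = β·I_B = 75×0.126 = 9.47 mA, and I_E = (β+1)I_B = 9.6 mA.
V_CE = V_CC − I_C·R_C − I_E·R_E = 23 − 9.47×1.2 − 9.6×0.22 = 9.53 V.
V_CE = 9.53 V > 0.2 V confirms active-region operation.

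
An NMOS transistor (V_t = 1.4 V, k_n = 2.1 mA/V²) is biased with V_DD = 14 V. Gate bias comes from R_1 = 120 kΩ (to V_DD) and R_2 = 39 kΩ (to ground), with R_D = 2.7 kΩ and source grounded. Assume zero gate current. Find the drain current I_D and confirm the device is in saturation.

V_G = V_DD·R_2/(R_1+R_2) = 14×39/159 = 3.43 V. With the source grounded, V_GS = V_G = 3.43 V.
Assume saturation: I_D = (k_n/2)(V_GS − V_t)² = (2.1/2)×(3.43 − 1.4)² = 1.05×2.03² = 4.34 mA.
V_DS = V_DD − I_D·R_D = 14 − 4.34×2.7 = 2.27 V.
Saturation requires V_DS ≥ V_GS − V_t = 2.03 V; 2.27 ≥ 2.03 ✓.

I_D ≈ 4.3 mA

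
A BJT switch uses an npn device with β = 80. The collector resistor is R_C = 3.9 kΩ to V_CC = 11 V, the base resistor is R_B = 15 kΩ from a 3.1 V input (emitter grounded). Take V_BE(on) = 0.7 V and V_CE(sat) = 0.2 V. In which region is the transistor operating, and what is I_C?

saturation; I_C ≈ 2.8 mA

Assume active: I_B = (3.1 − 0.7)/15 = 0.16 mA, giving I_C = β·I_B = 12.8 mA.
But then V_CE = 11 − 12.8×3.9 = -38.9 V < V_CE(sat) = 0.2 V — impossible in the active region.
So the transistor is saturated. With V_CE = 0.2 V, I_C = (V_CC − 0.2)/R_C = 10.8/3.9 = 2.77 mA.
Check: β·I_B = 12.8 mA > I_C = 2.77 mA, confirming saturation.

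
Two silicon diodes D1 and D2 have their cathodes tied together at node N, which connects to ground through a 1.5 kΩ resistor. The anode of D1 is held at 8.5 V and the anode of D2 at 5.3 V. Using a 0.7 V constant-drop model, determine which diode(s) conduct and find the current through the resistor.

Assume both conduct. Then node N would need to be at both 8.5−0.7 = 7.8 V and 5.3−0.7 = 4.6 V, which is impossible.
Assume only D1 conducts: V_N = 8.5 − 0.7 = 7.8 V, so I_R = 7.8/1.5 = 5.2 mA.
Check D2: its anode-to-cathode voltage is 5.3 − 7.8 = -2.5 V < 0.7 V, so it is off. The assumption is consistent.

Only D1 conducts; I_R ≈ 5.2 mA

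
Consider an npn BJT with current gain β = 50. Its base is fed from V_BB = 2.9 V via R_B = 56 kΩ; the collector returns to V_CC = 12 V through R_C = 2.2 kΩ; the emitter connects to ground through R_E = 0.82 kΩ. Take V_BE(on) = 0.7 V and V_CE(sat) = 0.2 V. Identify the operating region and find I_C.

Assume active. Base-emitter loop: I_B = (V_BB − V_BE)/(R_B + (β+1)R_E) = (2.9 − 0.7)/(56 + 51×0.82) = 0.0225 mA.
I_C = β·I_B = 50×0.0225 = 1.12 mA.
V_CE = V_CC − I_C·R_C − I_E·R_E = 12 − 1.12×2.2 − 1.15×0.82 = 8.59 V > V_CE(sat), so the active-region assumption holds.

active; I_C ≈ 1.1 mA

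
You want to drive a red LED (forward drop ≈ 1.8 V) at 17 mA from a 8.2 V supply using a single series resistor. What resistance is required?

The resistor drops V_S − V_D = 8.2 − 1.8 = 6.4 V at 17 mA.
R = 6.4 V / 17 mA = 0.376 kΩ.

R ≈ 0.38 kΩ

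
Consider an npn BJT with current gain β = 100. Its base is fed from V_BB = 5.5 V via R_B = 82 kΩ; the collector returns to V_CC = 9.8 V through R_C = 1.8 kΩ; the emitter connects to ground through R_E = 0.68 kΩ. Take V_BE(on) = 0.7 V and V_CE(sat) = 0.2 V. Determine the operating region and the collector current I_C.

active; I_C ≈ 3.2 mA

Assume active. Base-emitter loop: I_B = (V_BB − V_BE)/(R_B + (β+1)R_E) = (5.5 − 0.7)/(82 + 101×0.68) = 0.0319 mA.
I_C = β·I_B = 100×0.0319 = 3.19 mA.
V_CE = V_CC − I_C·R_C − I_E·R_E = 9.8 − 3.19×1.8 − 3.22×0.68 = 1.88 V > V_CE(sat), so the active-region assumption holds.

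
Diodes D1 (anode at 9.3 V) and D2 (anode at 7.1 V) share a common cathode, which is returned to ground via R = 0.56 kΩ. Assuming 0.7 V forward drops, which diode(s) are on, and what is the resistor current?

Assume both conduct. Then node N would need to be at both 9.3−0.7 = 8.6 V and 7.1−0.7 = 6.4 V, which is impossible.
Assume only D1 conducts: V_N = 9.3 − 0.7 = 8.6 V, so I_R = 8.6/0.56 = 15.4 mA.
Check D2: its anode-to-cathode voltage is 7.1 − 8.6 = -1.5 V < 0.7 V, so it is off. The assumption is consistent.

Only D1 conducts; I_R ≈ 15 mA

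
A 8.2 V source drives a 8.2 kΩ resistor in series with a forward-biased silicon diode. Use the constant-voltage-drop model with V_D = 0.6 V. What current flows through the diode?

I ≈ 0.93 mA

KVL around the loop: 8.2 = V_D + I·R = 0.6 + I × 8.2 kΩ.
So I = (8.2 − 0.6) / 8.2 kΩ = 7.6 / 8.2 = 0.927 mA.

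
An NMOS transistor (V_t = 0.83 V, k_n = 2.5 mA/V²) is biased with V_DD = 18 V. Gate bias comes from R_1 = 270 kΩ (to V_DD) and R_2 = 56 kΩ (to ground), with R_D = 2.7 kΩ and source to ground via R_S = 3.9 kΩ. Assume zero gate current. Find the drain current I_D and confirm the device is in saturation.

V_G = V_DD·R_2/(R_1+R_2) = 18×56/326 = 3.09 V.
Assume saturation: I_D = (k_n/2)(V_GS − V_t)² with V_GS = V_G − I_D·R_S = 3.09 − 3.9·I_D.
Substituting gives 19·I_D² − 23.1·I_D + 6.4 = 0, with roots I_D = 0.43 or 0.783 mA.
The root I_D = 0.783 mA gives V_GS = 0.0386 V ≤ V_t, so take I_D = 0.43 mA.
Then V_GS = 1.42 V and V_DS = V_DD − I_D(R_D+R_S) = 18 − 0.43×6.6 = 15.2 V.
Saturation requires V_DS ≥ V_GS − V_t = 0.586 V; 15.2 ≥ 0.586 ✓.

I_D ≈ 0.43 mA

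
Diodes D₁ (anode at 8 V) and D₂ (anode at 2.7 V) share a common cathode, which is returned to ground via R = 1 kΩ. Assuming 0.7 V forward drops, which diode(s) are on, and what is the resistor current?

Assume both conduct. Then node N would need to be at both 8−0.7 = 7.3 V and 2.7−0.7 = 2 V, which is impossible.
Assume only D₁ conducts: V_N = 8 − 0.7 = 7.3 V, so I_R = 7.3/1 = 7.3 mA.
Check D₂: its anode-to-cathode voltage is 2.7 − 7.3 = -4.6 V < 0.7 V, so it is off. The assumption is consistent.

Only D₁ conducts; I_R ≈ 7.3 mA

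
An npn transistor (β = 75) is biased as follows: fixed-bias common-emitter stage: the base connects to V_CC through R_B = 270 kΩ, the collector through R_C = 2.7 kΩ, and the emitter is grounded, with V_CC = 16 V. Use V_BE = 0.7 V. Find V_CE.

V_CE ≈ 4.5 V

Base loop: V_CC = I_B·R_B + V_BE, so I_B = (16 − 0.7)/270 kΩ = 0.0567 mA.
In the active region I_C = β·I_B = 75 × 0.0567 = 4.25 mA.
Collector loop: V_CE = V_CC − I_C·R_C = 16 − 4.25×2.7 = 4.52 V.
Since V_CE = 4.52 V > V_CE(sat) ≈ 0.2 V, the transistor is in the active region as assumed.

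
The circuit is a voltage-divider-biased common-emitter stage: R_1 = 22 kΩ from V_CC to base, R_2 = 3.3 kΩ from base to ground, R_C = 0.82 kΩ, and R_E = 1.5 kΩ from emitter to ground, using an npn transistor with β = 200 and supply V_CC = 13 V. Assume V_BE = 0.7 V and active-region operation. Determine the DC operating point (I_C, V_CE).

Thevenize the base divider: V_Th = V_CC·R_2/(R_1+R_2) = 13×3.3/25.3 = 1.7 V, R_Th = R_1‖R_2 = 2.87 kΩ.
Base-emitter loop: V_Th = I_B·R_Th + V_BE + (β+1)I_B·R_E, so I_B = (1.7 − 0.7) / (2.87 + 201×1.5) = 0.00327 mA.
I_C = β·I_B = 200×0.00327 = 0.654 mA, and I_E = (β+1)I_B = 0.658 mA.
V_CE = V_CC − I_C·R_C − I_E·R_E = 13 − 0.654×0.82 − 0.658×1.5 = 11.5 V.
V_CE = 11.5 V > 0.2 V confirms active-region operation.

I_C ≈ 0.65 mA, V_CE ≈ 11 V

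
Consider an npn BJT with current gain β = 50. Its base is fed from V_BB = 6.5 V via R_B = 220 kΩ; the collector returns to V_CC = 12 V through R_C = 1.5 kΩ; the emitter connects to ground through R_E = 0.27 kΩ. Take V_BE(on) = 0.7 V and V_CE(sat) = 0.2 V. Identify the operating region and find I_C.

Assume active. Base-emitter loop: I_B = (V_BB − V_BE)/(R_B + (β+1)R_E) = (6.5 − 0.7)/(220 + 51×0.27) = 0.0248 mA.
I_C = β·I_B = 50×0.0248 = 1.24 mA.
V_CE = V_CC − I_C·R_C − I_E·R_E = 12 − 1.24×1.5 − 1.27×0.27 = 9.8 V > V_CE(sat), so the active-region assumption holds.

active; I_C ≈ 1.2 mA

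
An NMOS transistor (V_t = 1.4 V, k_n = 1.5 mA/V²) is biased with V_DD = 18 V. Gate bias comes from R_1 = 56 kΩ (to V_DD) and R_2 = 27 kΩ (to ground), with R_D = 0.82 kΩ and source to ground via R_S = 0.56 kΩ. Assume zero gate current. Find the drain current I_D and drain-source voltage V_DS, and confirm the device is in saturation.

V_G = V_DD·R_2/(R_1+R_2) = 18×27/83 = 5.86 V.
Assume saturation: I_D = (k_n/2)(V_GS − V_t)² with V_GS = V_G − I_D·R_S = 5.86 − 0.56·I_D.
Substituting gives 0.235·I_D² − 4.74·I_D + 14.9 = 0, with roots I_D = 3.89 or 16.3 mA.
The root I_D = 16.3 mA gives V_GS = -3.26 V ≤ V_t, so take I_D = 3.89 mA.
Then V_GS = 3.68 V and V_DS = V_DD − I_D(R_D+R_S) = 18 − 3.89×1.38 = 12.6 V.
Saturation requires V_DS ≥ V_GS − V_t = 2.28 V; 12.6 ≥ 2.28 ✓.

I_D ≈ 3.9 mA, V_DS ≈ 13 V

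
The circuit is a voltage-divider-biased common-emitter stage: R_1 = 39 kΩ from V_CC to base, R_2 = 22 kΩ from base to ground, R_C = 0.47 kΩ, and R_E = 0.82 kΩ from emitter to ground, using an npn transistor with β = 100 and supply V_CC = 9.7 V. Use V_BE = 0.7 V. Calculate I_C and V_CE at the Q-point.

Thevenize the base divider: V_Th = V_CC·R_2/(R_1+R_2) = 9.7×22/61 = 3.5 V, R_Th = R_1‖R_2 = 14.1 kΩ.
Base-emitter loop: V_Th = I_B·R_Th + V_BE + (β+1)I_B·R_E, so I_B = (3.5 − 0.7) / (14.1 + 101×0.82) = 0.0289 mA.
I_C = β·I_B = 100×0.0289 = 2.89 mA, and I_E = (β+1)I_B = 2.92 mA.
V_CE = V_CC − I_C·R_C − I_E·R_E = 9.7 − 2.89×0.47 − 2.92×0.82 = 5.95 V.
V_CE = 5.95 V > 0.2 V confirms active-region operation.

I_C ≈ 2.9 mA, V_CE ≈ 6 V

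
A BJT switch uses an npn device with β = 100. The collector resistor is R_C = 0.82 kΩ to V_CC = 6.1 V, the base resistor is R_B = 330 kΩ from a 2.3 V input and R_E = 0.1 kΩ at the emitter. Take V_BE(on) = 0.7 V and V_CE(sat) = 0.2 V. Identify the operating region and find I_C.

active; I_C ≈ 0.47 mA

Assume active. Base-emitter loop: I_B = (V_BB − V_BE)/(R_B + (β+1)R_E) = (2.3 − 0.7)/(330 + 101×0.1) = 0.0047 mA.
I_C = β·I_B = 100×0.0047 = 0.47 mA.
V_CE = V_CC − I_C·R_C − I_E·R_E = 6.1 − 0.47×0.82 − 0.475×0.1 = 5.67 V > V_CE(sat), so the active-region assumption holds.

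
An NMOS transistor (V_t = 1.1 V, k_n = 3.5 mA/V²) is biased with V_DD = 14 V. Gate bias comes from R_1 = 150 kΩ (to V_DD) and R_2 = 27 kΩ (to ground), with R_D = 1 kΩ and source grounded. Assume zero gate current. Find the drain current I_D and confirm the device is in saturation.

V_G = V_DD·R_2/(R_1+R_2) = 14×27/177 = 2.14 V. With the source grounded, V_GS = V_G = 2.14 V.
Assume saturation: I_D = (k_n/2)(V_GS − V_t)² = (3.5/2)×(2.14 − 1.1)² = 1.75×1.04² = 1.88 mA.
V_DS = V_DD − I_D·R_D = 14 − 1.88×1 = 12.1 V.
Saturation requires V_DS ≥ V_GS − V_t = 1.04 V; 12.1 ≥ 1.04 ✓.

I_D ≈ 1.9 mA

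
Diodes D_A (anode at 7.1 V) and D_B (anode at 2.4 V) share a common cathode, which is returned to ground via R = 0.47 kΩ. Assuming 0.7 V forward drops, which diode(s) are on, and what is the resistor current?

Only D_A conducts; I_R ≈ 14 mA

Assume both conduct. Then node N would need to be at both 7.1−0.7 = 6.4 V and 2.4−0.7 = 1.7 V, which is impossible.
Assume only D_A conducts: V_N = 7.1 − 0.7 = 6.4 V, so I_R = 6.4/0.47 = 13.6 mA.
Check D_B: its anode-to-cathode voltage is 2.4 − 6.4 = -4 V < 0.7 V, so it is off. The assumption is consistent.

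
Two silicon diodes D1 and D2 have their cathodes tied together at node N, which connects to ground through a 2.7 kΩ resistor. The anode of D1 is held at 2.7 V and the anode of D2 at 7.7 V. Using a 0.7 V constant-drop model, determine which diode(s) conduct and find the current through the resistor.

Assume both conduct. Then node N would need to be at both 2.7−0.7 = 2 V and 7.7−0.7 = 7 V, which is impossible.
Assume only D2 conducts: V_N = 7.7 − 0.7 = 7 V, so I_R = 7/2.7 = 2.59 mA.
Check D1: its anode-to-cathode voltage is 2.7 − 7 = -4.3 V < 0.7 V, so it is off. The assumption is consistent.

Only D2 conducts; I_R ≈ 2.6 mA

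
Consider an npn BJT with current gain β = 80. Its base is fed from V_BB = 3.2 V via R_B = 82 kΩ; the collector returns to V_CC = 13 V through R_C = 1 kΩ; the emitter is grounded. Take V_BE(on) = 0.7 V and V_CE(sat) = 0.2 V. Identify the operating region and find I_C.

active; I_C ≈ 2.4 mA

Assume active. Base-emitter loop: I_B = (V_BB − V_BE)/R_B = (3.2 − 0.7)/82 = 0.0305 mA.
I_C = β·I_B = 80×0.0305 = 2.44 mA.
V_CE = V_CC − I_C·R_C = 13 − 2.44×1 = 10.6 V > V_CE(sat), so the active-region assumption holds.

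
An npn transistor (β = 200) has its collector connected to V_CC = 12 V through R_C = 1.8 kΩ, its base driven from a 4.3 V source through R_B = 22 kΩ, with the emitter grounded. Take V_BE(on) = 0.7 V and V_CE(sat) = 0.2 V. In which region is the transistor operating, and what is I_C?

saturation; I_C ≈ 6.6 mA

Assume active: I_B = (4.3 − 0.7)/22 = 0.164 mA, giving I_C = β·I_B = 32.7 mA.
But then V_CE = 12 − 32.7×1.8 = -46.9 V < V_CE(sat) = 0.2 V — impossible in the active region.
So the transistor is saturated. With V_CE = 0.2 V, I_C = (V_CC − 0.2)/R_C = 11.8/1.8 = 6.56 mA.
Check: β·I_B = 32.7 mA > I_C = 6.56 mA, confirming saturation.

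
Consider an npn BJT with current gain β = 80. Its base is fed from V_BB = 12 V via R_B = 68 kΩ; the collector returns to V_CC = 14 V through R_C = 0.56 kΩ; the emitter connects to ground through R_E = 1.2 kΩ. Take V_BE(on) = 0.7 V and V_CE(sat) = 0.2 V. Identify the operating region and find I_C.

Assume active. Base-emitter loop: I_B = (V_BB − V_BE)/(R_B + (β+1)R_E) = (12 − 0.7)/(68 + 81×1.2) = 0.0684 mA.
I_C = β·I_B = 80×0.0684 = 5.47 mA.
V_CE = V_CC − I_C·R_C − I_E·R_E = 14 − 5.47×0.56 − 5.54×1.2 = 4.29 V > V_CE(sat), so the active-region assumption holds.

active; I_C ≈ 5.5 mA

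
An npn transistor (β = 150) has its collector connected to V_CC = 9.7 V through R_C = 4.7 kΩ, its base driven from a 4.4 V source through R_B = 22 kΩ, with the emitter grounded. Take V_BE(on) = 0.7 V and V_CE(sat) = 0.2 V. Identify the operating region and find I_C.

saturation; I_C ≈ 2 mA

Assume active: I_B = (4.4 − 0.7)/22 = 0.168 mA, giving I_C = β·I_B = 25.2 mA.
But then V_CE = 9.7 − 25.2×4.7 = -109 V < V_CE(sat) = 0.2 V — impossible in the active region.
So the transistor is saturated. With V_CE = 0.2 V, I_C = (V_CC − 0.2)/R_C = 9.5/4.7 = 2.02 mA.
Check: β·I_B = 25.2 mA > I_C = 2.02 mA, confirming saturation.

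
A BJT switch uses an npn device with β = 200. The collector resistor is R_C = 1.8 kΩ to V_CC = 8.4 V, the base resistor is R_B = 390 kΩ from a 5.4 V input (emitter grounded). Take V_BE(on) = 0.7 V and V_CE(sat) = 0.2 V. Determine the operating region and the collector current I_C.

active; I_C ≈ 2.4 mA

Assume active. Base-emitter loop: I_B = (V_BB − V_BE)/R_B = (5.4 − 0.7)/390 = 0.0121 mA.
I_C = β·I_B = 200×0.0121 = 2.41 mA.
V_CE = V_CC − I_C·R_C = 8.4 − 2.41×1.8 = 4.06 V > V_CE(sat), so the active-region assumption holds.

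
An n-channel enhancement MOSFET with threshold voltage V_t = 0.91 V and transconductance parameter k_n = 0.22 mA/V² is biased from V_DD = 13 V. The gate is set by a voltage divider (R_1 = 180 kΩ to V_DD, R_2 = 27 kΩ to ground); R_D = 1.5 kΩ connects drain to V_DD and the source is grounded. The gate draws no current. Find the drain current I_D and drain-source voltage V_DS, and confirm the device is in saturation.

V_G = V_DD·R_2/(R_1+R_2) = 13×27/207 = 1.7 V. With the source grounded, V_GS = V_G = 1.7 V.
Assume saturation: I_D = (k_n/2)(V_GS − V_t)² = (0.22/2)×(1.7 − 0.91)² = 0.11×0.786² = 0.0679 mA.
V_DS = V_DD − I_D·R_D = 13 − 0.0679×1.5 = 12.9 V.
Saturation requires V_DS ≥ V_GS − V_t = 0.786 V; 12.9 ≥ 0.786 ✓.

I_D ≈ 0.068 mA, V_DS ≈ 13 V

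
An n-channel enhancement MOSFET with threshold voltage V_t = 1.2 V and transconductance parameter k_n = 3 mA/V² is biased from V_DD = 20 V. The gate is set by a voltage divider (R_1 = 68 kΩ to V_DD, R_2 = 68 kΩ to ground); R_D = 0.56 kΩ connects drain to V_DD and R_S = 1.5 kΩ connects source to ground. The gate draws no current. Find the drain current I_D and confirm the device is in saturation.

V_G = V_DD·R_2/(R_1+R_2) = 20×68/136 = 10 V.
Assume saturation: I_D = (k_n/2)(V_GS − V_t)² with V_GS = V_G − I_D·R_S = 10 − 1.5·I_D.
Substituting gives 3.38·I_D² − 40.6·I_D + 116 = 0, with roots I_D = 4.69 or 7.34 mA.
The root I_D = 7.34 mA gives V_GS = -1.01 V ≤ V_t, so take I_D = 4.69 mA.
Then V_GS = 2.97 V and V_DS = V_DD − I_D(R_D+R_S) = 20 − 4.69×2.06 = 10.3 V.
Saturation requires V_DS ≥ V_GS − V_t = 1.77 V; 10.3 ≥ 1.77 ✓.

I_D ≈ 4.7 mA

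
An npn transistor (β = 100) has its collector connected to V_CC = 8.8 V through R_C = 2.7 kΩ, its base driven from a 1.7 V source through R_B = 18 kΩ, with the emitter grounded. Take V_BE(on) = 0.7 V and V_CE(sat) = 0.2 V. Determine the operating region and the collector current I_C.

saturation; I_C ≈ 3.2 mA

Assume active: I_B = (1.7 − 0.7)/18 = 0.0556 mA, giving I_C = β·I_B = 5.56 mA.
But then V_CE = 8.8 − 5.56×2.7 = -6.2 V < V_CE(sat) = 0.2 V — impossible in the active region.
So the transistor is saturated. With V_CE = 0.2 V, I_C = (V_CC − 0.2)/R_C = 8.6/2.7 = 3.19 mA.
Check: β·I_B = 5.56 mA > I_C = 3.19 mA, confirming saturation.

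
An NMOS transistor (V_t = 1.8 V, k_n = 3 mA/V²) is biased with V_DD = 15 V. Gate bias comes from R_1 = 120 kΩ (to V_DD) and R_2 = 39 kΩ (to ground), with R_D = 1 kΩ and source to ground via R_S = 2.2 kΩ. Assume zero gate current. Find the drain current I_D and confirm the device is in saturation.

V_G = V_DD·R_2/(R_1+R_2) = 15×39/159 = 3.68 V.
Assume saturation: I_D = (k_n/2)(V_GS − V_t)² with V_GS = V_G − I_D·R_S = 3.68 − 2.2·I_D.
Substituting gives 7.26·I_D² − 13.4·I_D + 5.3 = 0, with roots I_D = 0.573 or 1.27 mA.
The root I_D = 1.27 mA gives V_GS = 0.879 V ≤ V_t, so take I_D = 0.573 mA.
Then V_GS = 2.42 V and V_DS = V_DD − I_D(R_D+R_S) = 15 − 0.573×3.2 = 13.2 V.
Saturation requires V_DS ≥ V_GS − V_t = 0.618 V; 13.2 ≥ 0.618 ✓.

I_D ≈ 0.57 mA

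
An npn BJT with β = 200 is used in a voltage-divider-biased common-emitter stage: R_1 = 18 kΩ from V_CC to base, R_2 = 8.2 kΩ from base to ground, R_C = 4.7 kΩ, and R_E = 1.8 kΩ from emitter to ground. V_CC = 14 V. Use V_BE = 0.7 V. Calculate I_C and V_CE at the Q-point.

I_C ≈ 2 mA, V_CE ≈ 0.96 V

Thevenize the base divider: V_Th = V_CC·R_2/(R_1+R_2) = 14×8.2/26.2 = 4.38 V, R_Th = R_1‖R_2 = 5.63 kΩ.
Base-emitter loop: V_Th = I_B·R_Th + V_BE + (β+1)I_B·R_E, so I_B = (4.38 − 0.7) / (5.63 + 201×1.8) = 0.01 mA.
I_C = β·I_B = 200×0.01 = 2 mA, and I_E = (β+1)I_B = 2.01 mA.
V_CE = V_CC − I_C·R_C − I_E·R_E = 14 − 2×4.7 − 2.01×1.8 = 0.956 V.
V_CE = 0.956 V > 0.2 V confirms active-region operation.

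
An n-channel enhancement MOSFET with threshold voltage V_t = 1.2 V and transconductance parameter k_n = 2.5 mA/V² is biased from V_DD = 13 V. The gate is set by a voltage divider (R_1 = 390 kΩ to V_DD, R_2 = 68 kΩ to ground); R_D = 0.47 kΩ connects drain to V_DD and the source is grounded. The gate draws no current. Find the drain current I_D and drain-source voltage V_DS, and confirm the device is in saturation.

V_G = V_DD·R_2/(R_1+R_2) = 13×68/458 = 1.93 V. With the source grounded, V_GS = V_G = 1.93 V.
Assume saturation: I_D = (k_n/2)(V_GS − V_t)² = (2.5/2)×(1.93 − 1.2)² = 1.25×0.73² = 0.666 mA.
V_DS = V_DD − I_D·R_D = 13 − 0.666×0.47 = 12.7 V.
Saturation requires V_DS ≥ V_GS − V_t = 0.73 V; 12.7 ≥ 0.73 ✓.

I_D ≈ 0.67 mA, V_DS ≈ 13 V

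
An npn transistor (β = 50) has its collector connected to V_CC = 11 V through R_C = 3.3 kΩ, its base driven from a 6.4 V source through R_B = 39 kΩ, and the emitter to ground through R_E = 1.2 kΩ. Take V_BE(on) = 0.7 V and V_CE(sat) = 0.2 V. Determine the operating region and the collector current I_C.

Assume active: I_B = (6.4 − 0.7)/(39 + 51×1.2) = 0.0569 mA, I_C = β·I_B = 2.84 mA.
Then V_CE = 11 − 2.84×3.3 − 2.9×1.2 = -1.87 V < 0.2 V — the active assumption fails.
Re-solve with V_CE = 0.2 V. KCL at the emitter: V_E/R_E = (V_BB−0.7−V_E)/R_B + (V_CC−0.2−V_E)/R_C, giving V_E = 2.94 V.
I_C = (V_CC − 0.2 − V_E)/R_C = (10.8 − 2.94)/3.3 = 2.38 mA.
Check: I_B = (5.7 − 2.94)/39 = 0.0707 mA, and β·I_B = 3.54 mA > I_C, confirming saturation.

saturation; I_C ≈ 2.4 mA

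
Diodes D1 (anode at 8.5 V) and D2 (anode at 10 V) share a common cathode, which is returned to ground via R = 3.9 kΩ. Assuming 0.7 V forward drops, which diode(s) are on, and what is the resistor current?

Assume both conduct. Then node N would need to be at both 8.5−0.7 = 7.8 V and 10−0.7 = 9.3 V, which is impossible.
Assume only D2 conducts: V_N = 10 − 0.7 = 9.3 V, so I_R = 9.3/3.9 = 2.38 mA.
Check D1: its anode-to-cathode voltage is 8.5 − 9.3 = -0.8 V < 0.7 V, so it is off. The assumption is consistent.

Only D2 conducts; I_R ≈ 2.4 mA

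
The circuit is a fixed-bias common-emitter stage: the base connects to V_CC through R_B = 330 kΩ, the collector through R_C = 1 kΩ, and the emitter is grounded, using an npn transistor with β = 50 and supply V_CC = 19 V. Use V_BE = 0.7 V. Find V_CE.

Base loop: V_CC = I_B·R_B + V_BE, so I_B = (19 − 0.7)/330 kΩ = 0.0555 mA.
In the active region I_C = β·I_B = 50 × 0.0555 = 2.77 mA.
Collector loop: V_CE = V_CC − I_C·R_C = 19 − 2.77×1 = 16.2 V.
Since V_CE = 16.2 V > V_CE(sat) ≈ 0.2 V, the transistor is in the active region as assumed.

V_CE ≈ 16 V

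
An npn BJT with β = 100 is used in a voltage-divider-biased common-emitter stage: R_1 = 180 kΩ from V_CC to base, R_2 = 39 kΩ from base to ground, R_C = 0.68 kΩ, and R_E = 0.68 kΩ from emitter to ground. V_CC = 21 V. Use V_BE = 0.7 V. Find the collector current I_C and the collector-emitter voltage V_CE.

I_C ≈ 3 mA, V_CE ≈ 17 V

Thevenize the base divider: V_Th = V_CC·R_2/(R_1+R_2) = 21×39/219 = 3.74 V, R_Th = R_1‖R_2 = 32.1 kΩ.
Base-emitter loop: V_Th = I_B·R_Th + V_BE + (β+1)I_B·R_E, so I_B = (3.74 − 0.7) / (32.1 + 101×0.68) = 0.0302 mA.
I_C = β·I_B = 100×0.0302 = 3.02 mA, and I_E = (β+1)I_B = 3.05 mA.
V_CE = V_CC − I_C·R_C − I_E·R_E = 21 − 3.02×0.68 − 3.05×0.68 = 16.9 V.
V_CE = 16.9 V > 0.2 V confirms active-region operation.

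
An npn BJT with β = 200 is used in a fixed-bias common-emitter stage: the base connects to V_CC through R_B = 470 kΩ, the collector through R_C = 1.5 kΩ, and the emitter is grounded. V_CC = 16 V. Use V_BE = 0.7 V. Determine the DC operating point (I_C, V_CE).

I_C ≈ 6.5 mA, V_CE ≈ 6.2 V

Base loop: V_CC = I_B·R_B + V_BE, so I_B = (16 − 0.7)/470 kΩ = 0.0326 mA.
In the active region I_C = β·I_B = 200 × 0.0326 = 6.51 mA.
Collector loop: V_CE = V_CC − I_C·R_C = 16 − 6.51×1.5 = 6.23 V.
Since V_CE = 6.23 V > V_CE(sat) ≈ 0.2 V, the transistor is in the active region as assumed.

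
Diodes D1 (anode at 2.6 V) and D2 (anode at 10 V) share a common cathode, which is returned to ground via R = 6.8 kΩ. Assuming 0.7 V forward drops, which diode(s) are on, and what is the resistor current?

Assume both conduct. Then node N would need to be at both 2.6−0.7 = 1.9 V and 10−0.7 = 9.3 V, which is impossible.
Assume only D2 conducts: V_N = 10 − 0.7 = 9.3 V, so I_R = 9.3/6.8 = 1.37 mA.
Check D1: its anode-to-cathode voltage is 2.6 − 9.3 = -6.7 V < 0.7 V, so it is off. The assumption is consistent.

Only D2 conducts; I_R ≈ 1.4 mA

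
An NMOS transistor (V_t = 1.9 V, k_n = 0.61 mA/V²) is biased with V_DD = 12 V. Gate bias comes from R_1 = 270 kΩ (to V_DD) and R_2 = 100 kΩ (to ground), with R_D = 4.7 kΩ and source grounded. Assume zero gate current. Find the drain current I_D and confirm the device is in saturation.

V_G = V_DD·R_2/(R_1+R_2) = 12×100/370 = 3.24 V. With the source grounded, V_GS = V_G = 3.24 V.
Assume saturation: I_D = (k_n/2)(V_GS − V_t)² = (0.61/2)×(3.24 − 1.9)² = 0.305×1.34² = 0.55 mA.
V_DS = V_DD − I_D·R_D = 12 − 0.55×4.7 = 9.41 V.
Saturation requires V_DS ≥ V_GS − V_t = 1.34 V; 9.41 ≥ 1.34 ✓.

I_D ≈ 0.55 mA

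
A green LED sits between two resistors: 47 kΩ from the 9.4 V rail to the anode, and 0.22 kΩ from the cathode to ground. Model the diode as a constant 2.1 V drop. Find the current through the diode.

The two resistors are in series with the diode, so KVL gives 9.4 = I·47 + 2.1 + I·0.22.
I = (9.4 − 2.1) / (47 + 0.22) kΩ = 7.3 / 47.2 = 0.155 mA.

I ≈ 0.15 mA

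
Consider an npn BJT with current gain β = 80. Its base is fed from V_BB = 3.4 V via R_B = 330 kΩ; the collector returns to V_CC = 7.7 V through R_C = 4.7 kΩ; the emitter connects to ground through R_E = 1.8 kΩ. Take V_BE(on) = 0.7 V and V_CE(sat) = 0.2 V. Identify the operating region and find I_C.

Assume active. Base-emitter loop: I_B = (V_BB − V_BE)/(R_B + (β+1)R_E) = (3.4 − 0.7)/(330 + 81×1.8) = 0.00567 mA.
I_C = β·I_B = 80×0.00567 = 0.454 mA.
V_CE = V_CC − I_C·R_C − I_E·R_E = 7.7 − 0.454×4.7 − 0.46×1.8 = 4.74 V > V_CE(sat), so the active-region assumption holds.

active; I_C ≈ 0.45 mA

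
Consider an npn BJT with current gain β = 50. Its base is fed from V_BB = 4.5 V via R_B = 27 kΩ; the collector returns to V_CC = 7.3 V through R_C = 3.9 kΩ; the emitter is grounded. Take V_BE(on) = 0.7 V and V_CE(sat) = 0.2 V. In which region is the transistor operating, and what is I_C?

saturation; I_C ≈ 1.8 mA

Assume active: I_B = (4.5 − 0.7)/27 = 0.141 mA, giving I_C = β·I_B = 7.04 mA.
But then V_CE = 7.3 − 7.04×3.9 = -20.1 V < V_CE(sat) = 0.2 V — impossible in the active region.
So the transistor is saturated. With V_CE = 0.2 V, I_C = (V_CC − 0.2)/R_C = 7.1/3.9 = 1.82 mA.
Check: β·I_B = 7.04 mA > I_C = 1.82 mA, confirming saturation.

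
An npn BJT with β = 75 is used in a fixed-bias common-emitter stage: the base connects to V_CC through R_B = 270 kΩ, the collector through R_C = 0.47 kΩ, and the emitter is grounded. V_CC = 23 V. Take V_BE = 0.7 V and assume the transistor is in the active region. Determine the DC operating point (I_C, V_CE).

I_C ≈ 6.2 mA, V_CE ≈ 20 V

Base loop: V_CC = I_B·R_B + V_BE, so I_B = (23 − 0.7)/270 kΩ = 0.0826 mA.
In the active region I_C = β·I_B = 75 × 0.0826 = 6.19 mA.
Collector loop: V_CE = V_CC − I_C·R_C = 23 − 6.19×0.47 = 20.1 V.
Since V_CE = 20.1 V > V_CE(sat) ≈ 0.2 V, the transistor is in the active region as assumed.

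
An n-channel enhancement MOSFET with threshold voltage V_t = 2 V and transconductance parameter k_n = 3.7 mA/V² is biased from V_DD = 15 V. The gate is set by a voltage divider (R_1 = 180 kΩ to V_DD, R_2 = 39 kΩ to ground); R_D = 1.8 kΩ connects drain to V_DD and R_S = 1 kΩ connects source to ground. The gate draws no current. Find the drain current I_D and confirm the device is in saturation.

V_G = V_DD·R_2/(R_1+R_2) = 15×39/219 = 2.67 V.
Assume saturation: I_D = (k_n/2)(V_GS − V_t)² with V_GS = V_G − I_D·R_S = 2.67 − 1·I_D.
Substituting gives 1.85·I_D² − 3.48·I_D + 0.834 = 0, with roots I_D = 0.281 or 1.6 mA.
The root I_D = 1.6 mA gives V_GS = 1.07 V ≤ V_t, so take I_D = 0.281 mA.
Then V_GS = 2.39 V and V_DS = V_DD − I_D(R_D+R_S) = 15 − 0.281×2.8 = 14.2 V.
Saturation requires V_DS ≥ V_GS − V_t = 0.39 V; 14.2 ≥ 0.39 ✓.

I_D ≈ 0.28 mA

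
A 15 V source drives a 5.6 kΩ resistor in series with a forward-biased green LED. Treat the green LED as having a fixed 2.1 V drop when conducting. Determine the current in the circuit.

KVL around the loop: 15 = V_D + I·R = 2.1 + I × 5.6 kΩ.
So I = (15 − 2.1) / 5.6 kΩ = 12.9 / 5.6 = 2.3 mA.

I ≈ 2.3 mA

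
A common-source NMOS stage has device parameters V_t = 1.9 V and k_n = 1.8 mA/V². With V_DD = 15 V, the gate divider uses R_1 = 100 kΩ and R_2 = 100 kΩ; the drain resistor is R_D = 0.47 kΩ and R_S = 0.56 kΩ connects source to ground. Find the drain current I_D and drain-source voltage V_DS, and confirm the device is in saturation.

I_D ≈ 5.6 mA, V_DS ≈ 9.3 V

V_G = V_DD·R_2/(R_1+R_2) = 15×100/200 = 7.5 V.
Assume saturation: I_D = (k_n/2)(V_GS − V_t)² with V_GS = V_G − I_D·R_S = 7.5 − 0.56·I_D.
Substituting gives 0.282·I_D² − 6.64·I_D + 28.2 = 0, with roots I_D = 5.56 or 18 mA.
The root I_D = 18 mA gives V_GS = -2.57 V ≤ V_t, so take I_D = 5.56 mA.
Then V_GS = 4.39 V and V_DS = V_DD − I_D(R_D+R_S) = 15 − 5.56×1.03 = 9.27 V.
Saturation requires V_DS ≥ V_GS − V_t = 2.49 V; 9.27 ≥ 2.49 ✓.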